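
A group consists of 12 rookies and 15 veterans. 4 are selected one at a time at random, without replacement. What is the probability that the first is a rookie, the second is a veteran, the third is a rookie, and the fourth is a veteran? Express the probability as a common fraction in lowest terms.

77/1170

Multiply the conditional probabilities at each draw: 12/27 · 15/26 · 11/25 · 14/24 = 27720/421200 = 77/1170.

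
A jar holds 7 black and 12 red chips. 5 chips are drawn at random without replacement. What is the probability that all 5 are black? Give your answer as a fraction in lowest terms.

7/3876

There are C(19,5) = 11628 possible selections.
Selections with all black: C(7,5) = 21.
Probability = 21/11628 = 7/3876.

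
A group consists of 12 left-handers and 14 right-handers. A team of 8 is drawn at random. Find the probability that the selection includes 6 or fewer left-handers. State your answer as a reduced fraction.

10844/10925

Total selections: C(26,8) = 1562275.
Count the complement (more than 6 left-handers): C(12,7)·C(14,1) + C(12,8)·C(14,0) = 11088 + 495 = 11583.
Probability = 1 − 11583/1562275 = 1550692/1562275 = 10844/10925.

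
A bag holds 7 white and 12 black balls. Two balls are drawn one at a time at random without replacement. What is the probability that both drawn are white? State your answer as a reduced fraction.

7/57

Multiply the conditional probabilities at each draw: 7/19 · 6/18 = 42/342 = 7/57.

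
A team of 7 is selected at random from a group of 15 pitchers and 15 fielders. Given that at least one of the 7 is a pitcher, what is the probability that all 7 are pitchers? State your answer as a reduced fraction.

11/3469

Work in counts. Selections with at least one pitcher: C(30,7) − C(15,7) = 2035800 − 6435 = 2029365.
Of those, selections where all 7 are pitchers: C(15,7) = 6435.
Conditional probability = 6435/2029365 = 11/3469.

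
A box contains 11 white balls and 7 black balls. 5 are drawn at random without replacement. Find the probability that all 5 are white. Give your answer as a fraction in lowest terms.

There are C(18,5) = 8568 possible selections.
Selections with all white: C(11,5) = 462.
Probability = 462/8568 = 11/204.

11/204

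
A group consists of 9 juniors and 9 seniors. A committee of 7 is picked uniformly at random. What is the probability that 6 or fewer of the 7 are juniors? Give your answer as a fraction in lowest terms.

883/884

Total selections: C(18,7) = 31824.
The complement is exactly 7 juniors: C(9,7)·C(9,0) = 36.
Probability = 1 − 36/31824 = 31788/31824 = 883/884.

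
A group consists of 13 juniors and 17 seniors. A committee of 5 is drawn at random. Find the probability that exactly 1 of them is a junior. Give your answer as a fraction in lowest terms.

170/783

The sample space is all 5-subsets of the 30: C(30,5) = 142506.
Selections with exactly 1 junior: choose 1 of the 13 juniors and 4 of the 17 seniors, C(13,1)·C(17,4) = 13·2380 = 30940.
Probability = 30940/142506 = 170/783.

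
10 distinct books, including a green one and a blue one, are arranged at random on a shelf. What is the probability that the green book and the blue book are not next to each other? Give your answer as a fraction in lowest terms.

There are 10! = 3628800 arrangements.
Arrangements with the green book and the blue book adjacent: 2·9! = 725760.
So not adjacent: 3628800 − 725760 = 2903040, probability 2903040/3628800 = 4/5.

4/5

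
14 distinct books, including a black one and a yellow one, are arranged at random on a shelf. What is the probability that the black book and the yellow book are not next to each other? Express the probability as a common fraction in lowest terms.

There are 14! = 87178291200 arrangements.
Arrangements with the black book and the yellow book adjacent: 2·13! = 12454041600.
So not adjacent: 87178291200 − 12454041600 = 74724249600, probability 74724249600/87178291200 = 6/7.

6/7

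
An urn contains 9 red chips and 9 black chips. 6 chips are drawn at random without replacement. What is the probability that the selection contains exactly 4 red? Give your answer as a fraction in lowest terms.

54/221

Total number of selections: C(18,6) = 18564.
Selections with exactly 4 red: choose 4 of the 9 red and 2 of the 9 black, C(9,4)·C(9,2) = 126·36 = 4536.
Probability = 4536/18564 = 54/221.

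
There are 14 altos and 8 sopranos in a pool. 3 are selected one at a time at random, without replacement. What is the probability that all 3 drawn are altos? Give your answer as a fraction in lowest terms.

Multiply the conditional probabilities at each draw: 14/22 · 13/21 · 12/20 = 2184/9240 = 13/55.

13/55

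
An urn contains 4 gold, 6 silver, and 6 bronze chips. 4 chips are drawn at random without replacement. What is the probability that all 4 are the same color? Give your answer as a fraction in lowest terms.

There are C(16,4) = 1820 ways to draw 4 chips.
All same color: C(4,4) + C(6,4) + C(6,4) = 1 + 15 + 15 = 31.
Probability = 31/1820.

31/1820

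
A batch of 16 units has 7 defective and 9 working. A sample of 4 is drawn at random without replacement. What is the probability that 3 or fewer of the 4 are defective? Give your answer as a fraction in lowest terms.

51/52

Total selections: C(16,4) = 1820.
The complement is exactly 4 defective: C(7,4)·C(9,0) = 35.
Probability = 1 − 35/1820 = 1785/1820 = 51/52.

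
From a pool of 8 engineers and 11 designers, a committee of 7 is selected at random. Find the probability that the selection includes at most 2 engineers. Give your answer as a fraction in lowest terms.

2827/8398

Total selections: C(19,7) = 50388.
Favorable selections (at most 2 engineers): C(8,0)·C(11,7) + C(8,1)·C(11,6) + C(8,2)·C(11,5) = 330 + 3696 + 12936 = 16962.
Probability = 16962/50388 = 2827/8398.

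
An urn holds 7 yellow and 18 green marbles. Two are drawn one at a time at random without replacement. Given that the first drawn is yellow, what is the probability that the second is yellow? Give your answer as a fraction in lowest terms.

After removing one yellow, 24 remain: 6 yellow and 18 green.
So the probability the next is yellow is 6/24 = 1/4.

1/4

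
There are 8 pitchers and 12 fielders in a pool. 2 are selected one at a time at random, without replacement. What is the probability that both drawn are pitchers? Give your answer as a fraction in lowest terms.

Multiply the conditional probabilities at each draw: 8/20 · 7/19 = 56/380 = 14/95.

14/95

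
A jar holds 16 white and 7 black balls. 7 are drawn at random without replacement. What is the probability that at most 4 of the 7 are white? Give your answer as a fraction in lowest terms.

There are C(23,7) = 245157 ways to choose the 7.
Favorable selections (at most 4 white): C(16,0)·C(7,7) + C(16,1)·C(7,6) + C(16,2)·C(7,5) + C(16,3)·C(7,4) + C(16,4)·C(7,3) = 1 + 112 + 2520 + 19600 + 63700 = 85933.
Probability = 85933/245157.

85933/245157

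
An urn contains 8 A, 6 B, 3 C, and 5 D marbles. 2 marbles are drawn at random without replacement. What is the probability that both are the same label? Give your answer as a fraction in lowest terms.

8/33

There are C(22,2) = 231 ways to draw 2 marbles.
All same label: C(8,2) + C(6,2) + C(3,2) + C(5,2) = 28 + 15 + 3 + 10 = 56.
Probability = 56/231 = 8/33.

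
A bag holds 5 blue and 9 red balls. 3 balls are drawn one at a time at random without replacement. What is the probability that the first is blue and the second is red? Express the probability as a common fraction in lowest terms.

45/182

Multiply the conditional probabilities at each draw: 5/14 · 9/13 = 45/182.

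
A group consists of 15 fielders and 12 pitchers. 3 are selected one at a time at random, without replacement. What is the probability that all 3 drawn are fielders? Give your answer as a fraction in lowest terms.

7/45

Multiply the conditional probabilities at each draw: 15/27 · 14/26 · 13/25 = 2730/17550 = 7/45.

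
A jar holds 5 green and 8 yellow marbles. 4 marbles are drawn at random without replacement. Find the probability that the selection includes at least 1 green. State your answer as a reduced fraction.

129/143

There are C(13,4) = 715 ways to choose the 4.
Favorable selections (at least 1 green): C(5,1)·C(8,3) + C(5,2)·C(8,2) + C(5,3)·C(8,1) + C(5,4)·C(8,0) = 280 + 280 + 80 + 5 = 645.
Probability = 645/715 = 129/143.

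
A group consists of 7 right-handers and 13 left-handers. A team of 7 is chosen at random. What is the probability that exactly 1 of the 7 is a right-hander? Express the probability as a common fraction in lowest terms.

1001/6460

Total number of selections: C(20,7) = 77520.
Selections with exactly 1 right-hander: choose 1 of the 7 right-handers and 6 of the 13 left-handers, C(7,1)·C(13,6) = 7·1716 = 12012.
Probability = 12012/77520 = 1001/6460.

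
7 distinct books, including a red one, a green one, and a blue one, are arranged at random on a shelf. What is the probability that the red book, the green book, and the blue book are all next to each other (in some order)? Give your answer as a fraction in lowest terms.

There are 7! = 5040 arrangements.
Treat the three as one block: 5! placements × 3! orders within the block = 120·6 = 720.
Probability = 720/5040 = 1/7.

1/7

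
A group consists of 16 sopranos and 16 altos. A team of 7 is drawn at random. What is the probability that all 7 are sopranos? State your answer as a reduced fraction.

There are C(32,7) = 3365856 possible selections.
Selections with all sopranos: C(16,7) = 11440.
Probability = 11440/3365856 = 55/16182.

55/16182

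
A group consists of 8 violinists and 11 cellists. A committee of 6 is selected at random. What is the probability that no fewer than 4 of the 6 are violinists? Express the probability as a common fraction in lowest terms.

There are C(19,6) = 27132 ways to choose the 6.
Favorable selections (no fewer than 4 violinists): C(8,4)·C(11,2) + C(8,5)·C(11,1) + C(8,6)·C(11,0) = 3850 + 616 + 28 = 4494.
Probability = 4494/27132 = 107/646.

107/646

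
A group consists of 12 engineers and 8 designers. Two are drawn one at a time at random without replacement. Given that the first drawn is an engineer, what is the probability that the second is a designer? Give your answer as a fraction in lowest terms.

8/19

After removing one engineer, 19 remain: 11 engineers and 8 designers.
So the probability the next is a designer is 8/19.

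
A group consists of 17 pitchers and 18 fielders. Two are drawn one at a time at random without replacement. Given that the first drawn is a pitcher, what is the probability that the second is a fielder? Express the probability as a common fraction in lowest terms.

9/17

After removing one pitcher, 34 remain: 16 pitchers and 18 fielders.
So the probability the next is a fielder is 18/34 = 9/17.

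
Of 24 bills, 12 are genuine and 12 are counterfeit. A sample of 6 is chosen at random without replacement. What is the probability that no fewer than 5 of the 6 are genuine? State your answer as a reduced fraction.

Total selections: C(24,6) = 134596.
Favorable selections (no fewer than 5 genuine): C(12,5)·C(12,1) + C(12,6)·C(12,0) = 9504 + 924 = 10428.
Probability = 10428/134596 = 237/3059.

237/3059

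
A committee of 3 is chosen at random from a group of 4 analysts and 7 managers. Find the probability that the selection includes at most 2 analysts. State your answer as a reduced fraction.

Total selections: C(11,3) = 165.
The complement is exactly 3 analysts: C(4,3)·C(7,0) = 4.
Probability = 1 − 4/165 = 161/165.

161/165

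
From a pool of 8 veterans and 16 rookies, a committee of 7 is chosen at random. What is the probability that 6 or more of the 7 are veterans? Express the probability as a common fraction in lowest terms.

There are C(24,7) = 346104 ways to choose the 7.
Favorable selections (6 or more veterans): C(8,6)·C(16,1) + C(8,7)·C(16,0) = 448 + 8 = 456.
Probability = 456/346104 = 1/759.

1/759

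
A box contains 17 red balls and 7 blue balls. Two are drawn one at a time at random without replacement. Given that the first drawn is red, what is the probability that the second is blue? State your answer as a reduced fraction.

7/23

After removing one red, 23 remain: 16 red and 7 blue.
So the probability the next is blue is 7/23.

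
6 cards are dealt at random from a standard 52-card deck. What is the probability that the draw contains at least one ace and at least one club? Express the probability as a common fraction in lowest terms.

6772177/20358520

There are C(52,6) = 20358520 possible draws.
By inclusion-exclusion on the complements, draws missing all aces or all clubs: C(48,6) + C(39,6) − C(36,6) = 12271512 + 3262623 − 1947792 = 13586343.
So draws with at least one of each: 20358520 − 13586343 = 6772177, probability 6772177/20358520.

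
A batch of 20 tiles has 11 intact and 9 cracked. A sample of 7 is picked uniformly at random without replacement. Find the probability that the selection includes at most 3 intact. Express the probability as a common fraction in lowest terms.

Total selections: C(20,7) = 77520.
Favorable selections (at most 3 intact): C(11,0)·C(9,7) + C(11,1)·C(9,6) + C(11,2)·C(9,5) + C(11,3)·C(9,4) = 36 + 924 + 6930 + 20790 = 28680.
Probability = 28680/77520 = 239/646.

239/646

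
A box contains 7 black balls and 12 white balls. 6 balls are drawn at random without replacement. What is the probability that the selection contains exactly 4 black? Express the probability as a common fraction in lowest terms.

55/646

There are C(19,6) = 27132 ways to choose 6 from 19.
Selections with exactly 4 black: choose 4 of the 7 black and 2 of the 12 white, C(7,4)·C(12,2) = 35·66 = 2310.
Probability = 2310/27132 = 55/646.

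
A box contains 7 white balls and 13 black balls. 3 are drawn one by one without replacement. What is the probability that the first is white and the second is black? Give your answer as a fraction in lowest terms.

91/380

Multiply the conditional probabilities at each draw: 7/20 · 13/19 = 91/380.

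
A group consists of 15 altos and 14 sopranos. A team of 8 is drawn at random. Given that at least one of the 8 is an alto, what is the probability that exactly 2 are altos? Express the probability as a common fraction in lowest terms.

Work in counts. Selections with at least one alto: C(29,8) − C(14,8) = 4292145 − 3003 = 4289142.
Of those, selections where exactly 2 are altos: C(15,2)·C(14,6) = 105·3003 = 315315.
Conditional probability = 315315/4289142 = 735/9998.

735/9998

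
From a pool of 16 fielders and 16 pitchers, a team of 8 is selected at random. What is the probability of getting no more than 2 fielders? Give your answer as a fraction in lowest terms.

8899/80910

Total selections: C(32,8) = 10518300.
Favorable selections (no more than 2 fielders): C(16,0)·C(16,8) + C(16,1)·C(16,7) + C(16,2)·C(16,6) = 12870 + 183040 + 960960 = 1156870.
Probability = 1156870/10518300 = 8899/80910.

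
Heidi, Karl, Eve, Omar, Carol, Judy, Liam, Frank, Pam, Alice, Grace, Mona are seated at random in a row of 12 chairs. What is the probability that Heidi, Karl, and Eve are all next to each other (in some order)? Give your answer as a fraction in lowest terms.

There are 12! = 479001600 arrangements.
Treat the three as one block: 10! placements × 3! orders within the block = 3628800·6 = 21772800.
Probability = 21772800/479001600 = 1/22.

1/22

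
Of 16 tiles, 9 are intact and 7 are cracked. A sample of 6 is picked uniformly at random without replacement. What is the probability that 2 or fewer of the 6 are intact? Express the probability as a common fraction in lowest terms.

2/11

There are C(16,6) = 8008 ways to choose the 6.
Favorable selections (2 or fewer intact): C(9,0)·C(7,6) + C(9,1)·C(7,5) + C(9,2)·C(7,4) = 7 + 189 + 1260 = 1456.
Probability = 1456/8008 = 2/11.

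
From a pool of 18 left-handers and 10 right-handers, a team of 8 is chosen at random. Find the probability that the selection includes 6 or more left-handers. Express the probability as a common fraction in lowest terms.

1462/3795

Total selections: C(28,8) = 3108105.
Favorable selections (6 or more left-handers): C(18,6)·C(10,2) + C(18,7)·C(10,1) + C(18,8)·C(10,0) = 835380 + 318240 + 43758 = 1197378.
Probability = 1197378/3108105 = 1462/3795.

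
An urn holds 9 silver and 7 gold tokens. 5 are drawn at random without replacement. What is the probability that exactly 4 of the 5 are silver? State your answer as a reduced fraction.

There are C(16,5) = 4368 ways to choose 5 from 16.
Selections with exactly 4 silver: choose 4 of the 9 silver and 1 of the 7 gold, C(9,4)·C(7,1) = 126·7 = 882.
Probability = 882/4368 = 21/104.

21/104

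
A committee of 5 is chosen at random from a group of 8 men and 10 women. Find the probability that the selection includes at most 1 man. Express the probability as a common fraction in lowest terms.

There are C(18,5) = 8568 ways to choose the 5.
Favorable selections (at most 1 man): C(8,0)·C(10,5) + C(8,1)·C(10,4) = 252 + 1680 = 1932.
Probability = 1932/8568 = 23/102.

23/102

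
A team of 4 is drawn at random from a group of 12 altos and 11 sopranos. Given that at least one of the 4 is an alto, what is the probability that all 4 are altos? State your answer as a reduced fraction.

9/155

Work in counts. Selections with at least one alto: C(23,4) − C(11,4) = 8855 − 330 = 8525.
Of those, selections where all 4 are altos: C(12,4) = 495.
Conditional probability = 495/8525 = 9/155.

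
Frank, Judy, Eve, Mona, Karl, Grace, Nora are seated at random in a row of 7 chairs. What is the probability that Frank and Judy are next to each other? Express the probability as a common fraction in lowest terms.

2/7

There are 7! = 5040 arrangements.
Treat Frank and Judy as a block: 6! arrangements of the blocks × 2 orders within the block = 2·720 = 1440.
Probability = 1440/5040 = 2/7.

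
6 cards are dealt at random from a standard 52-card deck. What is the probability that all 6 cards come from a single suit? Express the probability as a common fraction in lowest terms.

66/195755

There are C(52,6) = 20358520 possible 6-card hands.
Hands of one suit: 4 suits × C(13,6) = 4·1716 = 6864.
Probability = 6864/20358520 = 66/195755.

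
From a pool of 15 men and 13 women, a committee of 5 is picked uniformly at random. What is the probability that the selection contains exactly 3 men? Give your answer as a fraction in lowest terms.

Total number of selections: C(28,5) = 98280.
Selections with exactly 3 men: choose 3 of the 15 men and 2 of the 13 women, C(15,3)·C(13,2) = 455·78 = 35490.
Probability = 35490/98280 = 13/36.

13/36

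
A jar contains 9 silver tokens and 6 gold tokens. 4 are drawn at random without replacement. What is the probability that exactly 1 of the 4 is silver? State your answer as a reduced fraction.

12/91

There are C(15,4) = 1365 ways to choose 4 from 15.
Selections with exactly 1 silver: choose 1 of the 9 silver and 3 of the 6 gold, C(9,1)·C(6,3) = 9·20 = 180.
Probability = 180/1365 = 12/91.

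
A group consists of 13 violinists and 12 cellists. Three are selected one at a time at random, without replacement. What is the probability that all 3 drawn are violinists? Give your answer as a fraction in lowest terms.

143/1150

Multiply the conditional probabilities at each draw: 13/25 · 12/24 · 11/23 = 1716/13800 = 143/1150.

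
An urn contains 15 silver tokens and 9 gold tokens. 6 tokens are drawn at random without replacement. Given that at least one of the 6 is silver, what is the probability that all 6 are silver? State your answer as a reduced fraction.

Work in counts. Selections with at least one silver: C(24,6) − C(9,6) = 134596 − 84 = 134512.
Of those, selections where all 6 are silver: C(15,6) = 5005.
Conditional probability = 5005/134512 = 715/19216.

715/19216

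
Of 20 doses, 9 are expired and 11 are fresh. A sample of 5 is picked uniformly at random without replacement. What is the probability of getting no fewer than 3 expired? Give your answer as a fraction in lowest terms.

Total selections: C(20,5) = 15504.
Favorable selections (no fewer than 3 expired): C(9,3)·C(11,2) + C(9,4)·C(11,1) + C(9,5)·C(11,0) = 4620 + 1386 + 126 = 6132.
Probability = 6132/15504 = 511/1292.

511/1292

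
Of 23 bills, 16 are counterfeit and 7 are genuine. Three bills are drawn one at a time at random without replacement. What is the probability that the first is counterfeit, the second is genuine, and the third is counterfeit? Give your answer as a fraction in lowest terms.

40/253

Multiply the conditional probabilities at each draw: 16/23 · 7/22 · 15/21 = 1680/10626 = 40/253.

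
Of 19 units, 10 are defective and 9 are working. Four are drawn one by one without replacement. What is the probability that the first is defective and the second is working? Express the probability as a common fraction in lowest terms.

Multiply the conditional probabilities at each draw: 10/19 · 9/18 = 90/342 = 5/19.

5/19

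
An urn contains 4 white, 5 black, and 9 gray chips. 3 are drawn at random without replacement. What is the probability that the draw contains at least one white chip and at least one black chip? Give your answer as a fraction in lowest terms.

There are C(18,3) = 816 possible draws.
By inclusion-exclusion on the complements, draws missing all white or all black: C(14,3) + C(13,3) − C(9,3) = 364 + 286 − 84 = 566.
So draws with at least one of each: 816 − 566 = 250, probability 250/816 = 125/408.

125/408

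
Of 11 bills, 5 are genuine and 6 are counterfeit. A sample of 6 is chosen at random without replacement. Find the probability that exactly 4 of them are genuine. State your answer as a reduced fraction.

25/154

There are C(11,6) = 462 ways to choose 6 from 11.
Selections with exactly 4 genuine: choose 4 of the 5 genuine and 2 of the 6 counterfeit, C(5,4)·C(6,2) = 5·15 = 75.
Probability = 75/462 = 25/154.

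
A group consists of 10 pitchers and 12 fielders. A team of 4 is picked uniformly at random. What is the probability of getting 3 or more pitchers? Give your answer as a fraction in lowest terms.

Total selections: C(22,4) = 7315.
Favorable selections (3 or more pitchers): C(10,3)·C(12,1) + C(10,4)·C(12,0) = 1440 + 210 = 1650.
Probability = 1650/7315 = 30/133.

30/133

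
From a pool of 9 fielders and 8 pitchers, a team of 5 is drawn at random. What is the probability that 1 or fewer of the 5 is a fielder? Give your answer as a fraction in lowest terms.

There are C(17,5) = 6188 ways to choose the 5.
Favorable selections (1 or fewer fielder): C(9,0)·C(8,5) + C(9,1)·C(8,4) = 56 + 630 = 686.
Probability = 686/6188 = 49/442.

49/442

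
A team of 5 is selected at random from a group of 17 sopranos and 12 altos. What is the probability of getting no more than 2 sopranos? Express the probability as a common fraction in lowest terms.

39127/118755

There are C(29,5) = 118755 ways to choose the 5.
Favorable selections (no more than 2 sopranos): C(17,0)·C(12,5) + C(17,1)·C(12,4) + C(17,2)·C(12,3) = 792 + 8415 + 29920 = 39127.
Probability = 39127/118755.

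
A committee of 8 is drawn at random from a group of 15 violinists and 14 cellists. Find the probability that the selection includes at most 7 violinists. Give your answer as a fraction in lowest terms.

Total selections: C(29,8) = 4292145.
The complement is exactly 8 violinists: C(15,8)·C(14,0) = 6435.
Probability = 1 − 6435/4292145 = 4285710/4292145 = 666/667.

666/667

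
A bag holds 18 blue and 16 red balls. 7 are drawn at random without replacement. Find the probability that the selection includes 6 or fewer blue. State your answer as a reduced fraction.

19661/19778

Total selections: C(34,7) = 5379616.
The complement is exactly 7 blue: C(18,7)·C(16,0) = 31824.
Probability = 1 − 31824/5379616 = 5347792/5379616 = 19661/19778.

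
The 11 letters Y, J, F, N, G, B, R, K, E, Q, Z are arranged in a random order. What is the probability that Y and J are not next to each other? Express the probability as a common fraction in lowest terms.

There are 11! = 39916800 arrangements.
Arrangements with Y and J adjacent: 2·10! = 7257600.
So not adjacent: 39916800 − 7257600 = 32659200, probability 32659200/39916800 = 9/11.

9/11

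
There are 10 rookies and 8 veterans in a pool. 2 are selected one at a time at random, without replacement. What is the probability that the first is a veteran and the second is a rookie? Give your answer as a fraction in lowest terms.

40/153

Multiply the conditional probabilities at each draw: 8/18 · 10/17 = 80/306 = 40/153.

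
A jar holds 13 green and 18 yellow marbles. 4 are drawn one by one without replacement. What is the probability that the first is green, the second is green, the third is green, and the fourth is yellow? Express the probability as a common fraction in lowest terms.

Multiply the conditional probabilities at each draw: 13/31 · 12/30 · 11/29 · 18/28 = 30888/755160 = 1287/31465.

1287/31465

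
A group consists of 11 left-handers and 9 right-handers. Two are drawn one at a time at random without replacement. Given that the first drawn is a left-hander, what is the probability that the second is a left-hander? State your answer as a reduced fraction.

After removing one left-hander, 19 remain: 10 left-handers and 9 right-handers.
So the probability the next is a left-hander is 10/19.

10/19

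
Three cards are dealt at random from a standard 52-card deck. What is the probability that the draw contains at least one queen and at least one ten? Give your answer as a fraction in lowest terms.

There are C(52,3) = 22100 possible draws.
By inclusion-exclusion on the complements, draws missing all queens or all tens: C(48,3) + C(48,3) − C(44,3) = 17296 + 17296 − 13244 = 21348.
So draws with at least one of each: 22100 − 21348 = 752, probability 752/22100 = 188/5525.

188/5525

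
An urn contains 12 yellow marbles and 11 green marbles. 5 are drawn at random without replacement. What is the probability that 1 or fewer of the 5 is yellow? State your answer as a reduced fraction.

Total selections: C(23,5) = 33649.
Favorable selections (1 or fewer yellow): C(12,0)·C(11,5) + C(12,1)·C(11,4) = 462 + 3960 = 4422.
Probability = 4422/33649 = 402/3059.

402/3059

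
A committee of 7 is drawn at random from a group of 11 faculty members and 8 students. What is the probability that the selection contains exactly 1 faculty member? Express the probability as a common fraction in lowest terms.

77/12597

Total number of selections: C(19,7) = 50388.
Selections with exactly 1 faculty member: choose 1 of the 11 faculty members and 6 of the 8 students, C(11,1)·C(8,6) = 11·28 = 308.
Probability = 308/50388 = 77/12597.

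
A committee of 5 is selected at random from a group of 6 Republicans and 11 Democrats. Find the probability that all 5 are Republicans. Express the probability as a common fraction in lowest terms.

There are C(17,5) = 6188 possible selections.
Selections with all Republicans: C(6,5) = 6.
Probability = 6/6188 = 3/3094.

3/3094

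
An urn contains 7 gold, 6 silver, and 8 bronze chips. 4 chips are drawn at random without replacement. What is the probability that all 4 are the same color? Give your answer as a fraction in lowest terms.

There are C(21,4) = 5985 ways to draw 4 chips.
All same color: C(7,4) + C(6,4) + C(8,4) = 35 + 15 + 70 = 120.
Probability = 120/5985 = 8/399.

8/399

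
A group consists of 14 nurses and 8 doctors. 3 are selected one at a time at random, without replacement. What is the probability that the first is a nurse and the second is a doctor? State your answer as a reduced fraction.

8/33

Multiply the conditional probabilities at each draw: 14/22 · 8/21 = 112/462 = 8/33.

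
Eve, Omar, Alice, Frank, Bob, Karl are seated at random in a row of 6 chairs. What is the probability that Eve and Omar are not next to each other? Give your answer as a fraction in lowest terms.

There are 6! = 720 arrangements.
Arrangements with Eve and Omar adjacent: 2·5! = 240.
So not adjacent: 720 − 240 = 480, probability 480/720 = 2/3.

2/3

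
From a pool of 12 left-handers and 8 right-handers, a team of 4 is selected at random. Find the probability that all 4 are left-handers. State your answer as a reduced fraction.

33/323

There are C(20,4) = 4845 possible selections.
Selections with all left-handers: C(12,4) = 495.
Probability = 495/4845 = 33/323.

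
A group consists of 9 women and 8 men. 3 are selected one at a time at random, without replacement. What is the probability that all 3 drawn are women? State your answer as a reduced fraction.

Multiply the conditional probabilities at each draw: 9/17 · 8/16 · 7/15 = 504/4080 = 21/170.

21/170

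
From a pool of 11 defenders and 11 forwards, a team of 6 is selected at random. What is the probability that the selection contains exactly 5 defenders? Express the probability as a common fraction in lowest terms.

The sample space is all 6-subsets of the 22: C(22,6) = 74613.
Selections with exactly 5 defenders: choose 5 of the 11 defenders and 1 of the 11 forwards, C(11,5)·C(11,1) = 462·11 = 5082.
Probability = 5082/74613 = 22/323.

22/323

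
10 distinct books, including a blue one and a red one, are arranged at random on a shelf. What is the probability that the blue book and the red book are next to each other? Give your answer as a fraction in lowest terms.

There are 10! = 3628800 arrangements.
Treat the blue book and the red book as a block: 9! arrangements of the blocks × 2 orders within the block = 2·362880 = 725760.
Probability = 725760/3628800 = 1/5.

1/5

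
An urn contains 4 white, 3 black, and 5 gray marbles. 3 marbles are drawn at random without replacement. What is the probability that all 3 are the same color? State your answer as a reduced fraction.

3/44

There are C(12,3) = 220 ways to draw 3 marbles.
All same color: C(4,3) + C(3,3) + C(5,3) = 4 + 1 + 10 = 15.
Probability = 15/220 = 3/44.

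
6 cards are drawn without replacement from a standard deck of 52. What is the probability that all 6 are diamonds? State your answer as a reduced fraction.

There are C(52,6) = 20358520 possible 6-card hands.
Hands that are all diamonds: C(13,6) = 1716.
Probability = 1716/20358520 = 33/391510.

33/391510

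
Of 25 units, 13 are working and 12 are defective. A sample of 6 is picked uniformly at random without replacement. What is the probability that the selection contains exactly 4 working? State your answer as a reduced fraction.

429/1610

Total number of selections: C(25,6) = 177100.
Selections with exactly 4 working: choose 4 of the 13 working and 2 of the 12 defective, C(13,4)·C(12,2) = 715·66 = 47190.
Probability = 47190/177100 = 429/1610.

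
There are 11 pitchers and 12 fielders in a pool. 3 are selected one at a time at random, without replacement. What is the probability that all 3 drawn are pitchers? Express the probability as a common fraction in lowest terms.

Multiply the conditional probabilities at each draw: 11/23 · 10/22 · 9/21 = 990/10626 = 15/161.

15/161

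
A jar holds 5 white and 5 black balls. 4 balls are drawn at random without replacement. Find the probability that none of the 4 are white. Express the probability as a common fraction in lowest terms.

1/42

There are C(10,4) = 210 possible selections.
Selections with no white (all black): C(5,4) = 5.
Probability = 5/210 = 1/42.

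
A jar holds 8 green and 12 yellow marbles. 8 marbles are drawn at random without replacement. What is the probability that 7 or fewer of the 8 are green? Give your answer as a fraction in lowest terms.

There are C(20,8) = 125970 ways to choose the 8.
The complement is exactly 8 green: C(8,8)·C(12,0) = 1.
Probability = 1 − 1/125970 = 125969/125970.

125969/125970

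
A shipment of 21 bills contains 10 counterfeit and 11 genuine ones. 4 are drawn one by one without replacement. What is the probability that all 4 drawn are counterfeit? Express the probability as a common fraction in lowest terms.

2/57

Multiply the conditional probabilities at each draw: 10/21 · 9/20 · 8/19 · 7/18 = 5040/143640 = 2/57.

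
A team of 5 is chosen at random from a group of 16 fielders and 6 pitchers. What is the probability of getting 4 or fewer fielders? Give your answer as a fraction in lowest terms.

523/627

Total selections: C(22,5) = 26334.
The complement is exactly 5 fielders: C(16,5)·C(6,0) = 4368.
Probability = 1 − 4368/26334 = 21966/26334 = 523/627.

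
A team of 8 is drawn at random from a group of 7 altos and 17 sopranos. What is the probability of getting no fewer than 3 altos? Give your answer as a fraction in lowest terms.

6179/14421

Total selections: C(24,8) = 735471.
Favorable selections (no fewer than 3 altos): C(7,3)·C(17,5) + C(7,4)·C(17,4) + C(7,5)·C(17,3) + C(7,6)·C(17,2) + C(7,7)·C(17,1) = 216580 + 83300 + 14280 + 952 + 17 = 315129.
Probability = 315129/735471 = 6179/14421.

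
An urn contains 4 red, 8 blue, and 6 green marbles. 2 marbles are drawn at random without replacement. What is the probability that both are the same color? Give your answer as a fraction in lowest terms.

There are C(18,2) = 153 ways to draw 2 marbles.
All same color: C(4,2) + C(8,2) + C(6,2) = 6 + 28 + 15 = 49.
Probability = 49/153.

49/153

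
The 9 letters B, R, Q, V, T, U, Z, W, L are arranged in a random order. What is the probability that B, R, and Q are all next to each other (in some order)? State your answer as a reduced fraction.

1/12

There are 9! = 362880 arrangements.
Treat the three as one block: 7! placements × 3! orders within the block = 5040·6 = 30240.
Probability = 30240/362880 = 1/12.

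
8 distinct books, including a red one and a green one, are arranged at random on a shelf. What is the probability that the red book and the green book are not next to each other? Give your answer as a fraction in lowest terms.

There are 8! = 40320 arrangements.
Arrangements with the red book and the green book adjacent: 2·7! = 10080.
So not adjacent: 40320 − 10080 = 30240, probability 30240/40320 = 3/4.

3/4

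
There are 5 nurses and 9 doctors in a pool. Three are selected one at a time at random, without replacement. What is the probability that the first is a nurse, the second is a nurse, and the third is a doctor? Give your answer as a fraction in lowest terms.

15/182

Multiply the conditional probabilities at each draw: 5/14 · 4/13 · 9/12 = 180/2184 = 15/182.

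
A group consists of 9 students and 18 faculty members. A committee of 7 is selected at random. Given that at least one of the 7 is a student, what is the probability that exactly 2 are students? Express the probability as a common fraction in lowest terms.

Work in counts. Selections with at least one student: C(27,7) − C(18,7) = 888030 − 31824 = 856206.
Of those, selections where exactly 2 are students: C(9,2)·C(18,5) = 36·8568 = 308448.
Conditional probability = 308448/856206 = 17136/47567.

17136/47567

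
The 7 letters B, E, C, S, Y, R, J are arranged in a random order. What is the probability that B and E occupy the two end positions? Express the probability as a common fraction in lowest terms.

1/21

There are 7! = 5040 arrangements.
Place B and E at the ends in 2 ways, arrange the remaining 5 in 5! = 120 ways: 2·120 = 240.
Probability = 240/5040 = 1/21.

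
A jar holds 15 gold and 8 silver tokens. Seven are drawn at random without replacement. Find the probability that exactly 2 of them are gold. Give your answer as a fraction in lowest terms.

1960/81719

Total number of selections: C(23,7) = 245157.
Selections with exactly 2 gold: choose 2 of the 15 gold and 5 of the 8 silver, C(15,2)·C(8,5) = 105·56 = 5880.
Probability = 5880/245157 = 1960/81719.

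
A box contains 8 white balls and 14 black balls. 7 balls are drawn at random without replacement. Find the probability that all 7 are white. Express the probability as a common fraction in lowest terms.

There are C(22,7) = 170544 possible selections.
Selections with all white: C(8,7) = 8.
Probability = 8/170544 = 1/21318.

1/21318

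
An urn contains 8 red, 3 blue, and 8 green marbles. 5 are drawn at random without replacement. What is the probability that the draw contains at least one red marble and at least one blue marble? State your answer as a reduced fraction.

There are C(19,5) = 11628 possible draws.
By inclusion-exclusion on the complements, draws missing all red or all blue: C(11,5) + C(16,5) − C(8,5) = 462 + 4368 − 56 = 4774.
So draws with at least one of each: 11628 − 4774 = 6854, probability 6854/11628 = 3427/5814.

3427/5814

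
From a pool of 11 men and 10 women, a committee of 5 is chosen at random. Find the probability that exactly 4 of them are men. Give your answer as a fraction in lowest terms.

There are C(21,5) = 20349 ways to choose 5 from 21.
Selections with exactly 4 men: choose 4 of the 11 men and 1 of the 10 women, C(11,4)·C(10,1) = 330·10 = 3300.
Probability = 3300/20349 = 1100/6783.

1100/6783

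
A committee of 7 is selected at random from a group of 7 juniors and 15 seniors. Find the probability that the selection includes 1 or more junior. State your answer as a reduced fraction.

4973/5168

There are C(22,7) = 170544 ways to choose the 7.
The complement is all 7 are seniors: C(15,7) = 6435.
Probability = 1 − 6435/170544 = 164109/170544 = 4973/5168.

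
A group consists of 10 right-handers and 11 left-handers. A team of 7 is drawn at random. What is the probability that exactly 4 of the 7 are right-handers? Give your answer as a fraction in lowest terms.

The sample space is all 7-subsets of the 21: C(21,7) = 116280.
Selections with exactly 4 right-handers: choose 4 of the 10 right-handers and 3 of the 11 left-handers, C(10,4)·C(11,3) = 210·165 = 34650.
Probability = 34650/116280 = 385/1292.

385/1292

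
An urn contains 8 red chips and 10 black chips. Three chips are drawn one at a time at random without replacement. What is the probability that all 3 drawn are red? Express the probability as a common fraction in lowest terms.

Multiply the conditional probabilities at each draw: 8/18 · 7/17 · 6/16 = 336/4896 = 7/102.

7/102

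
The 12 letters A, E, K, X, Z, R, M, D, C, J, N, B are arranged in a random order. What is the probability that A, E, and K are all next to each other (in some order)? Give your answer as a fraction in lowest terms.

1/22

There are 12! = 479001600 arrangements.
Treat the three as one block: 10! placements × 3! orders within the block = 3628800·6 = 21772800.
Probability = 21772800/479001600 = 1/22.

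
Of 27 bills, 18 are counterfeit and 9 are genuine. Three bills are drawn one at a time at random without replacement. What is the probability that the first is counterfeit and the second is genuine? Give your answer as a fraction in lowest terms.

Multiply the conditional probabilities at each draw: 18/27 · 9/26 = 162/702 = 3/13.

3/13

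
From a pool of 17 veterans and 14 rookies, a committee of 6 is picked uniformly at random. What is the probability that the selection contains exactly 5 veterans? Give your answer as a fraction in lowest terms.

There are C(31,6) = 736281 ways to choose 6 from 31.
Selections with exactly 5 veterans: choose 5 of the 17 veterans and 1 of the 14 rookies, C(17,5)·C(14,1) = 6188·14 = 86632.
Probability = 86632/736281 = 952/8091.

952/8091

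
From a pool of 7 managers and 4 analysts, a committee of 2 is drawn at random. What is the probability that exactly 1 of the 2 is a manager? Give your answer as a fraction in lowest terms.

There are C(11,2) = 55 ways to choose 2 from 11.
Selections with exactly 1 manager: choose 1 of the 7 managers and 1 of the 4 analysts, C(7,1)·C(4,1) = 7·4 = 28.
Probability = 28/55.

28/55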